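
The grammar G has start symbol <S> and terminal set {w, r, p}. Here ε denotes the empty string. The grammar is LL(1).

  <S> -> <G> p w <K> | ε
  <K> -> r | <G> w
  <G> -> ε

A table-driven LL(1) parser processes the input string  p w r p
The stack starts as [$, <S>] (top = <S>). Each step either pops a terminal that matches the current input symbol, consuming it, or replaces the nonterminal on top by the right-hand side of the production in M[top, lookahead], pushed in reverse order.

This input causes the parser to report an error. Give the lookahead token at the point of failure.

p

step 1: stack=$ <S>  input=p w r p $  — expand <S> -> <G> p w <K>
step 2: stack=$ <K> w p <G>  input=p w r p $  — expand <G> -> ε
step 3: stack=$ <K> w p  input=p w r p $  — match p
step 4: stack=$ <K> w  input=w r p $  — match w
step 5: stack=$ <K>  input=r p $  — expand <K> -> r
step 6: stack=$ r  input=r p $  — match r
step 7: stack=$  input=p $  — error: stack empty but input remains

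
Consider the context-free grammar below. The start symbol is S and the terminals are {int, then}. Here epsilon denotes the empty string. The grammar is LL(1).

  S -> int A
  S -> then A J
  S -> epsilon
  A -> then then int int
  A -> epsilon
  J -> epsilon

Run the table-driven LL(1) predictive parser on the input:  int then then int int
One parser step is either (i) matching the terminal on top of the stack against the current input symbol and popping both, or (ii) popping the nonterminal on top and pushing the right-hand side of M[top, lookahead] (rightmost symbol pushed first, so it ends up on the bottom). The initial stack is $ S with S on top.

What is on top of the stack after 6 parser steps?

int

     Stack                Input                    Action
  1  $ S                  int then then int int $  expand S -> int A
  2  $ A int              int then then int int $  match int
  3  $ A                  then then int int $      expand A -> then then int int
  4  $ int int then then  then then int int $      match then
  5  $ int int then       then int int $           match then
  6  $ int int            int int $                match int
Stack after step 6: $ int (top = int).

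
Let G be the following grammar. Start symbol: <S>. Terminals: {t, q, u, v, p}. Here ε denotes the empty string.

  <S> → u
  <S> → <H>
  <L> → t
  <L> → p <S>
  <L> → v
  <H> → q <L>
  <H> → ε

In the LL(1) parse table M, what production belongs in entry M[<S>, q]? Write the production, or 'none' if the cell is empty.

FIRST(<L>): from <L>→t we get {t}; from <L>→p <S> we get {p}; from <L>→v we get {v}. So FIRST(<L>) = {p, t, v}.
FIRST(<H>): from <H>→q <L> we get {q}; from <H>→ε we get {ε}. So FIRST(<H>) = {ε, q}.
FIRST(<S>): from <S>→u we get {u}; from <S>→<H> we get {ε, q}. So FIRST(<S>) = {ε, q, u}.
FOLLOW(<S>) includes $ since <S> is the start symbol.
FOLLOW(<S>): in <L>→p <S>, the suffix after <S> is empty, so FOLLOW(<S>) ⊇ FOLLOW(<L>) = {$}. Thus FOLLOW(<S>) = {$}.
FOLLOW(<L>): in <H>→q <L>, the suffix after <L> is empty, so FOLLOW(<L>) ⊇ FOLLOW(<H>) = {$}. Thus FOLLOW(<L>) = {$}.
For <S> → u: FIRST(u) = {u}, so it goes in M[<S>, t] for t ∈ {u}.
For <S> → <H>: FIRST(<H>) = {ε, q}, so it goes in M[<S>, t] for t ∈ {q}; since ε ∈ FIRST, also for every t ∈ FOLLOW(<S>) = {$}.

<S> → <H>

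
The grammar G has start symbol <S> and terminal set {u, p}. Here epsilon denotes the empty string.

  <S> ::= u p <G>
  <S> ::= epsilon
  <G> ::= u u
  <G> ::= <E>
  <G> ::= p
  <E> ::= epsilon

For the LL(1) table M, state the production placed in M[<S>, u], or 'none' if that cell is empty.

FIRST(<S>) = {epsilon, u}
FIRST(<E>) = {epsilon}
FIRST(<G>) = {epsilon, p, u}  (via <E>)
FOLLOW(<S>) includes $ since <S> is the start symbol.
FOLLOW(<S>): <S> appears on no right-hand side. Thus FOLLOW(<S>) = {$}.
For <S> ::= u p <G>: FIRST(u p <G>) = {u}, so it goes in M[<S>, t] for t ∈ {u}.
For <S> ::= epsilon: FIRST(epsilon) = {epsilon}, so it goes in M[<S>, t] for t ∈ {}; since epsilon ∈ FIRST, also for every t ∈ FOLLOW(<S>) = {$}.

<S> ::= u p <G>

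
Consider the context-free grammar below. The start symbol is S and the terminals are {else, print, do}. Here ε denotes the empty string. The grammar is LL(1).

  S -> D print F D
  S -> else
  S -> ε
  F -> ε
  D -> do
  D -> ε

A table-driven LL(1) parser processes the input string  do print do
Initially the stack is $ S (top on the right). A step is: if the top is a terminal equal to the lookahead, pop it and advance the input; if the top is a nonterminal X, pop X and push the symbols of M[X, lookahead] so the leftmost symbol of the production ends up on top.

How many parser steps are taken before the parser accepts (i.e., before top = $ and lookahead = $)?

7

     Stack           Input          Action
  1  $ S             do print do $  expand S -> D print F D
  2  $ D F print D   do print do $  expand D -> do
  3  $ D F print do  do print do $  match do
  4  $ D F print     print do $     match print
  5  $ D F           do $           expand F -> ε
  6  $ D             do $           expand D -> do
  7  $ do            do $           match do
Accept reached after 7 steps.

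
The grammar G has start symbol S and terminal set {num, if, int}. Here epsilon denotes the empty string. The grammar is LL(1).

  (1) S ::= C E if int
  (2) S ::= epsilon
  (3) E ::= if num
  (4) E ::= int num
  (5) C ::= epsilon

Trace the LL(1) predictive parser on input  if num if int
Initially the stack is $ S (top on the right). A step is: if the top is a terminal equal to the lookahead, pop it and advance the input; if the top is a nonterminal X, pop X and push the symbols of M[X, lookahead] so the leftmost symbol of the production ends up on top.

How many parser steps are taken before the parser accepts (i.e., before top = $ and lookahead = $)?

7

     Stack            Input            Action
  1  $ S              if num if int $  expand S ::= C E if int
  2  $ int if E C     if num if int $  expand C ::= epsilon
  3  $ int if E       if num if int $  expand E ::= if num
  4  $ int if num if  if num if int $  match if
  5  $ int if num     num if int $     match num
  6  $ int if         if int $         match if
  7  $ int            int $            match int
Accept reached after 7 steps.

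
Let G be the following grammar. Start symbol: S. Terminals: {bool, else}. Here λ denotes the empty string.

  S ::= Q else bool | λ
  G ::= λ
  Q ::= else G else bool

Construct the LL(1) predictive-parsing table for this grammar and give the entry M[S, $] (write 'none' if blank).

FIRST(G): from G::=λ we get {λ}. So FIRST(G) = {λ}.
FIRST(Q): from Q::=else G else bool we get {else}. So FIRST(Q) = {else}.
FIRST(S): from S::=Q else bool we get {else}; from S::=λ we get {λ}. So FIRST(S) = {λ, else}.
FOLLOW(S) includes $ since S is the start symbol.
FOLLOW(S): S appears on no right-hand side. Thus FOLLOW(S) = {$}.
For S ::= Q else bool: FIRST(Q else bool) = {else}, so it goes in M[S, t] for t ∈ {else}.
For S ::= λ: FIRST(λ) = {λ}, so it goes in M[S, t] for t ∈ {}; since λ ∈ FIRST, also for every t ∈ FOLLOW(S) = {$}.

S ::= λ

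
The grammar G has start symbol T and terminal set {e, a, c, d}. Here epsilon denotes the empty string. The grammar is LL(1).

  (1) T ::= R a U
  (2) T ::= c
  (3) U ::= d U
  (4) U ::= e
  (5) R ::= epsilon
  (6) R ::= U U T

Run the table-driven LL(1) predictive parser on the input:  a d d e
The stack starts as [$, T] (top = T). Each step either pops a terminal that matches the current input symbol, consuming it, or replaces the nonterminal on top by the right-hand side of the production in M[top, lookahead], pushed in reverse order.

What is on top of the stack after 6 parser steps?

d

     Stack    Input      Action
  1  $ T      a d d e $  expand T ::= R a U
  2  $ U a R  a d d e $  expand R ::= epsilon
  3  $ U a    a d d e $  match a
  4  $ U      d d e $    expand U ::= d U
  5  $ U d    d d e $    match d
  6  $ U      d e $      expand U ::= d U
Stack after step 6: $ U d (top = d).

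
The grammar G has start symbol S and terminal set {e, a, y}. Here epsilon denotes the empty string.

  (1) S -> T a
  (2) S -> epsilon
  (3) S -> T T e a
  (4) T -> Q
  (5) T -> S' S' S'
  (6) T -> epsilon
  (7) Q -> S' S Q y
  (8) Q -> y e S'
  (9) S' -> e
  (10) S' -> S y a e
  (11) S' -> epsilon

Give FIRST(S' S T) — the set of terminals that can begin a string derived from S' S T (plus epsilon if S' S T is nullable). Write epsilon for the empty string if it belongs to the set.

FIRST(S) = {epsilon, a, e, y}  (via T a, T T e a)
FIRST(S') = {epsilon, a, e, y}  (via S y a e)
FIRST(Q) = {a, e, y}  (via S' S Q y)
FIRST(T) = {epsilon, a, e, y}  (via Q, S' S' S')
FIRST(S' S T): take FIRST of each symbol in turn, carrying on past any symbol whose FIRST contains epsilon; result {epsilon, a, e, y}.

{epsilon, a, e, y}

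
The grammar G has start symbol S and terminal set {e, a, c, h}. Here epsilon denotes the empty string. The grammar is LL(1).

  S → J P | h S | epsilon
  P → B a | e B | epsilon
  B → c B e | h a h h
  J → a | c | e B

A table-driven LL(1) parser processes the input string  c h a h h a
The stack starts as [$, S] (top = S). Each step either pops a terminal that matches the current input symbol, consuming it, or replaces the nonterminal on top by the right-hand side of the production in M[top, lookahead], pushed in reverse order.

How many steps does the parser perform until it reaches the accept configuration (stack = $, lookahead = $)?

      Stack        Input          Action
   1  $ S          c h a h h a $  expand S → J P
   2  $ P J        c h a h h a $  expand J → c
   3  $ P c        c h a h h a $  match c
   4  $ P          h a h h a $    expand P → B a
   5  $ a B        h a h h a $    expand B → h a h h
   6  $ a h h a h  h a h h a $    match h
   7  $ a h h a    a h h a $      match a
   8  $ a h h      h h a $        match h
   9  $ a h        h a $          match h
  10  $ a          a $            match a
Accept reached after 10 steps.

10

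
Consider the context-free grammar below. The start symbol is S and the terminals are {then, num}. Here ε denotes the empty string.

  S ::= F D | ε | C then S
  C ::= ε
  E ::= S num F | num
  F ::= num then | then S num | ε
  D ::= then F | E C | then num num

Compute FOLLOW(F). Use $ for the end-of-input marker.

{$, num, then}

FIRST(C) = {ε}
FIRST(F) = {ε, num, then}
FIRST(S) = {ε, num, then}  (via F D, C then S)
FIRST(E) = {num, then}  (via S num F)
FIRST(D) = {num, then}  (via E C)
FOLLOW(S) includes $ since S is the start symbol.
FOLLOW(S): in S::=C then S, the suffix after S is empty (adds nothing new); in E::=S num F, S is followed by num F with FIRST {num}; in F::=then S num, S is followed by num with FIRST {num}. Thus FOLLOW(S) = {$, num}.
FOLLOW(D): in S::=F D, the suffix after D is empty, so FOLLOW(D) ⊇ FOLLOW(S) = {$, num}. Thus FOLLOW(D) = {$, num}.
FOLLOW(C): in S::=C then S, C is followed by then S with FIRST {then}; in D::=E C, the suffix after C is empty, so FOLLOW(C) ⊇ FOLLOW(D) = {$, num}. Thus FOLLOW(C) = {$, num, then}.
FOLLOW(E): in D::=E C, E is followed by C with FIRST {ε}; in D::=E C, the suffix after E is nullable, so FOLLOW(E) ⊇ FOLLOW(D) = {$, num}. Thus FOLLOW(E) = {$, num}.
FOLLOW(F): in S::=F D, F is followed by D with FIRST {num, then}; in E::=S num F, the suffix after F is empty, so FOLLOW(F) ⊇ FOLLOW(E) = {$, num}; in D::=then F, the suffix after F is empty, so FOLLOW(F) ⊇ FOLLOW(D) = {$, num}. Thus FOLLOW(F) = {$, num, then}.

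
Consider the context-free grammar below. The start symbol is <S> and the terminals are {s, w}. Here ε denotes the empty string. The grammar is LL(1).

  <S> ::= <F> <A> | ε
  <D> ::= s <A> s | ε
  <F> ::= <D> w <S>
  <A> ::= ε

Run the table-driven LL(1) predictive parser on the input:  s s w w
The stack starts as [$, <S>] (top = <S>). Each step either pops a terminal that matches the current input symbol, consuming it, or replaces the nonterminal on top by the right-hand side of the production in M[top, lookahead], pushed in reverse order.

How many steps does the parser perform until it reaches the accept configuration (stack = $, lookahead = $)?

step 1: stack=$ <S>  input=s s w w $  — expand <S> ::= <F> <A>
step 2: stack=$ <A> <F>  input=s s w w $  — expand <F> ::= <D> w <S>
step 3: stack=$ <A> <S> w <D>  input=s s w w $  — expand <D> ::= s <A> s
step 4: stack=$ <A> <S> w s <A> s  input=s s w w $  — match s
step 5: stack=$ <A> <S> w s <A>  input=s w w $  — expand <A> ::= ε
step 6: stack=$ <A> <S> w s  input=s w w $  — match s
step 7: stack=$ <A> <S> w  input=w w $  — match w
step 8: stack=$ <A> <S>  input=w $  — expand <S> ::= <F> <A>
step 9: stack=$ <A> <A> <F>  input=w $  — expand <F> ::= <D> w <S>
step 10: stack=$ <A> <A> <S> w <D>  input=w $  — expand <D> ::= ε
step 11: stack=$ <A> <A> <S> w  input=w $  — match w
step 12: stack=$ <A> <A> <S>  input=$  — expand <S> ::= ε
step 13: stack=$ <A> <A>  input=$  — expand <A> ::= ε
step 14: stack=$ <A>  input=$  — expand <A> ::= ε
Accept reached after 14 steps.

14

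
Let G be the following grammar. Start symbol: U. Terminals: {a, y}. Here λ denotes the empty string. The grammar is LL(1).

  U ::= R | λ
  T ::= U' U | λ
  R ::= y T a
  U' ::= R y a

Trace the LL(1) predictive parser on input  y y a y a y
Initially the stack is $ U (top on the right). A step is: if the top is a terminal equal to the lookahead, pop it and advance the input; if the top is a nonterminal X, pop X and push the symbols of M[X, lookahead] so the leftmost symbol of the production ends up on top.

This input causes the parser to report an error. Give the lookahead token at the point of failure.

      Stack            Input          Action
   1  $ U              y y a y a y $  expand U ::= R
   2  $ R              y y a y a y $  expand R ::= y T a
   3  $ a T y          y y a y a y $  match y
   4  $ a T            y a y a y $    expand T ::= U' U
   5  $ a U U'         y a y a y $    expand U' ::= R y a
   6  $ a U a y R      y a y a y $    expand R ::= y T a
   7  $ a U a y a T y  y a y a y $    match y
   8  $ a U a y a T    a y a y $      expand T ::= λ
   9  $ a U a y a      a y a y $      match a
  10  $ a U a y        y a y $        match y
  11  $ a U a          a y $          match a
  12  $ a U            y $            expand U ::= R
  13  $ a R            y $            expand R ::= y T a
  14  $ a a T y        y $            match y
  15  $ a a T          $              error: M[T, $] is empty

$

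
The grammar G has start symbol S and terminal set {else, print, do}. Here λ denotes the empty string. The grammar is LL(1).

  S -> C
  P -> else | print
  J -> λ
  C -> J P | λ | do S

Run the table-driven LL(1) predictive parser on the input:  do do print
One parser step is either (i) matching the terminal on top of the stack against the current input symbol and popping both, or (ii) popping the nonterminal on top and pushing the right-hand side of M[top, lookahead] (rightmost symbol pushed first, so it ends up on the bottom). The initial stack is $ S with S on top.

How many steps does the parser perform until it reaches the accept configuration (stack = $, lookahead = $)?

11

step 1: stack=$ S  input=do do print $  — expand S -> C
step 2: stack=$ C  input=do do print $  — expand C -> do S
step 3: stack=$ S do  input=do do print $  — match do
step 4: stack=$ S  input=do print $  — expand S -> C
step 5: stack=$ C  input=do print $  — expand C -> do S
step 6: stack=$ S do  input=do print $  — match do
step 7: stack=$ S  input=print $  — expand S -> C
step 8: stack=$ C  input=print $  — expand C -> J P
step 9: stack=$ P J  input=print $  — expand J -> λ
step 10: stack=$ P  input=print $  — expand P -> print
step 11: stack=$ print  input=print $  — match print
Accept reached after 11 steps.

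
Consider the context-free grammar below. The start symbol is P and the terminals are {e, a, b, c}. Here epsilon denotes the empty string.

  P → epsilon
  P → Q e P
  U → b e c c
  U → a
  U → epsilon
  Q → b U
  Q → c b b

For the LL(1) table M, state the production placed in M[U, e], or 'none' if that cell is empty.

FIRST(U): from U→b e c c we get {b}; from U→a we get {a}; from U→epsilon we get {epsilon}. So FIRST(U) = {epsilon, a, b}.
FIRST(Q): from Q→b U we get {b}; from Q→c b b we get {c}. So FIRST(Q) = {b, c}.
FIRST(P): from P→epsilon we get {epsilon}; from P→Q e P we get {b, c}. So FIRST(P) = {epsilon, b, c}.
FOLLOW(P) includes $ since P is the start symbol.
FOLLOW(Q): in P→Q e P, Q is followed by e P with FIRST {e}. Thus FOLLOW(Q) = {e}.
FOLLOW(U): in Q→b U, the suffix after U is empty, so FOLLOW(U) ⊇ FOLLOW(Q) = {e}. Thus FOLLOW(U) = {e}.
For U → b e c c: FIRST(b e c c) = {b}, so it goes in M[U, t] for t ∈ {b}.
For U → a: FIRST(a) = {a}, so it goes in M[U, t] for t ∈ {a}.
For U → epsilon: FIRST(epsilon) = {epsilon}, so it goes in M[U, t] for t ∈ {}; since epsilon ∈ FIRST, also for every t ∈ FOLLOW(U) = {e}.

U → epsilon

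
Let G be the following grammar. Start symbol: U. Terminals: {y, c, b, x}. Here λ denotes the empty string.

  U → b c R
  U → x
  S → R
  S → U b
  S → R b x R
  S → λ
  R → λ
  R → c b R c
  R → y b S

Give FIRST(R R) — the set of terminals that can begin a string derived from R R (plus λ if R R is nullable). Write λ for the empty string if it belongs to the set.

{λ, c, y}

FIRST(U): from U→b c R we get {b}; from U→x we get {x}. So FIRST(U) = {b, x}.
FIRST(R): from R→λ we get {λ}; from R→c b R c we get {c}; from R→y b S we get {y}. So FIRST(R) = {λ, c, y}.
FIRST(S): from S→R we get {λ, c, y}; from S→U b we get {b, x}; from S→R b x R we get {b, c, y}; from S→λ we get {λ}. So FIRST(S) = {λ, b, c, x, y}.
FIRST(R R): take FIRST of each symbol in turn, carrying on past any symbol whose FIRST contains λ; result {λ, c, y}.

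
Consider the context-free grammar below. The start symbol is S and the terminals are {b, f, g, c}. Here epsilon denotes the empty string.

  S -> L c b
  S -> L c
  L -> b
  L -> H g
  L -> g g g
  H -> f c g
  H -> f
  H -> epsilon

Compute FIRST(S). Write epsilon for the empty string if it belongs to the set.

FIRST(H): from H->f c g we get {f}; from H->f we get {f}; from H->epsilon we get {epsilon}. So FIRST(H) = {epsilon, f}.
FIRST(L): from L->b we get {b}; from L->H g we get {f, g}; from L->g g g we get {g}. So FIRST(L) = {b, f, g}.
FIRST(S): from S->L c b we get {b, f, g}; from S->L c we get {b, f, g}. So FIRST(S) = {b, f, g}.

{b, f, g}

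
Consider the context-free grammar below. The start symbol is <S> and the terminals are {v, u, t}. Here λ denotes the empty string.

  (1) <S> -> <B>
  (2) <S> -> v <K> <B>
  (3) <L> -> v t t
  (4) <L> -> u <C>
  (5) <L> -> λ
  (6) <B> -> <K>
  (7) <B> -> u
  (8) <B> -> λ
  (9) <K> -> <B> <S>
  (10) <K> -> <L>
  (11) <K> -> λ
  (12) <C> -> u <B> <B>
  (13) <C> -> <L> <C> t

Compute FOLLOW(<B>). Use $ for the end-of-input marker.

FIRST(<L>): from <L>->v t t we get {v}; from <L>->u <C> we get {u}; from <L>->λ we get {λ}. So FIRST(<L>) = {λ, u, v}.
FIRST(<C>): from <C>->u <B> <B> we get {u}; from <C>-><L> <C> t we get {u, v}. So FIRST(<C>) = {u, v}.
FIRST(<S>): from <S>-><B> we get {λ, u, v}; from <S>->v <K> <B> we get {v}. So FIRST(<S>) = {λ, u, v}.
FIRST(<B>): from <B>-><K> we get {λ, u, v}; from <B>->u we get {u}; from <B>->λ we get {λ}. So FIRST(<B>) = {λ, u, v}.
FIRST(<K>): from <K>-><B> <S> we get {λ, u, v}; from <K>-><L> we get {λ, u, v}; from <K>->λ we get {λ}. So FIRST(<K>) = {λ, u, v}.
FOLLOW(<S>) includes $ since <S> is the start symbol.
FOLLOW(<S>): in <K>-><B> <S>, the suffix after <S> is empty, so FOLLOW(<S>) ⊇ FOLLOW(<K>) = {$, t, u, v}. Thus FOLLOW(<S>) = {$, t, u, v}.
FOLLOW(<L>): in <K>-><L>, the suffix after <L> is empty, so FOLLOW(<L>) ⊇ FOLLOW(<K>) = {$, t, u, v}; in <C>-><L> <C> t, <L> is followed by <C> t with FIRST {u, v}. Thus FOLLOW(<L>) = {$, t, u, v}.
FOLLOW(<C>): in <L>->u <C>, the suffix after <C> is empty, so FOLLOW(<C>) ⊇ FOLLOW(<L>) = {$, t, u, v}; in <C>-><L> <C> t, <C> is followed by t with FIRST {t}. Thus FOLLOW(<C>) = {$, t, u, v}.
FOLLOW(<B>): in <S>-><B>, the suffix after <B> is empty, so FOLLOW(<B>) ⊇ FOLLOW(<S>) = {$, t, u, v}; in <S>->v <K> <B>, the suffix after <B> is empty, so FOLLOW(<B>) ⊇ FOLLOW(<S>) = {$, t, u, v}; in <K>-><B> <S>, <B> is followed by <S> with FIRST {λ, u, v}; in <K>-><B> <S>, the suffix after <B> is nullable, so FOLLOW(<B>) ⊇ FOLLOW(<K>) = {$, t, u, v}; in <C>->u <B> <B> (occurrence 1), <B> is followed by <B> with FIRST {λ, u, v}; in <C>->u <B> <B> (occurrence 1), the suffix after <B> is nullable, so FOLLOW(<B>) ⊇ FOLLOW(<C>) = {$, t, u, v}; in <C>->u <B> <B> (occurrence 2), the suffix after <B> is empty, so FOLLOW(<B>) ⊇ FOLLOW(<C>) = {$, t, u, v}. Thus FOLLOW(<B>) = {$, t, u, v}.
FOLLOW(<K>): in <S>->v <K> <B>, <K> is followed by <B> with FIRST {λ, u, v}; in <S>->v <K> <B>, the suffix after <K> is nullable, so FOLLOW(<K>) ⊇ FOLLOW(<S>) = {$, t, u, v}; in <B>-><K>, the suffix after <K> is empty, so FOLLOW(<K>) ⊇ FOLLOW(<B>) = {$, t, u, v}. Thus FOLLOW(<K>) = {$, t, u, v}.

{$, t, u, v}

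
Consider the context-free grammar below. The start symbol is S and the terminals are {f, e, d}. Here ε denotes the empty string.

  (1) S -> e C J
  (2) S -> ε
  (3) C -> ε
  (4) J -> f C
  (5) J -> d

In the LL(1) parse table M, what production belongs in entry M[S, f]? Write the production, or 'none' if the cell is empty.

FIRST(S): from S->e C J we get {e}; from S->ε we get {ε}. So FIRST(S) = {ε, e}.
FIRST(C): from C->ε we get {ε}. So FIRST(C) = {ε}.
FIRST(J): from J->f C we get {f}; from J->d we get {d}. So FIRST(J) = {d, f}.
FOLLOW(S) includes $ since S is the start symbol.
FOLLOW(S): S appears on no right-hand side. Thus FOLLOW(S) = {$}.
For S -> e C J: FIRST(e C J) = {e}, so it goes in M[S, t] for t ∈ {e}.
For S -> ε: FIRST(ε) = {ε}, so it goes in M[S, t] for t ∈ {}; since ε ∈ FIRST, also for every t ∈ FOLLOW(S) = {$}.
None of these place a production in M[S, f].

none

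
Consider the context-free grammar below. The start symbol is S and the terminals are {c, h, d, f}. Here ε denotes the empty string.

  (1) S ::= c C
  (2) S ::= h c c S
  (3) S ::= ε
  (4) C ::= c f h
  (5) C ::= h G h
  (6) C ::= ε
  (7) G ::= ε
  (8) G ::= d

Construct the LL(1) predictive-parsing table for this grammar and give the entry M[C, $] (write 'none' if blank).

C ::= ε

FIRST(S): from S::=c C we get {c}; from S::=h c c S we get {h}; from S::=ε we get {ε}. So FIRST(S) = {ε, c, h}.
FIRST(C): from C::=c f h we get {c}; from C::=h G h we get {h}; from C::=ε we get {ε}. So FIRST(C) = {ε, c, h}.
FIRST(G): from G::=ε we get {ε}; from G::=d we get {d}. So FIRST(G) = {ε, d}.
FOLLOW(S) includes $ since S is the start symbol.
FOLLOW(S): in S::=h c c S, the suffix after S is empty (adds nothing new). Thus FOLLOW(S) = {$}.
FOLLOW(C): in S::=c C, the suffix after C is empty, so FOLLOW(C) ⊇ FOLLOW(S) = {$}. Thus FOLLOW(C) = {$}.
For C ::= c f h: FIRST(c f h) = {c}, so it goes in M[C, t] for t ∈ {c}.
For C ::= h G h: FIRST(h G h) = {h}, so it goes in M[C, t] for t ∈ {h}.
For C ::= ε: FIRST(ε) = {ε}, so it goes in M[C, t] for t ∈ {}; since ε ∈ FIRST, also for every t ∈ FOLLOW(C) = {$}.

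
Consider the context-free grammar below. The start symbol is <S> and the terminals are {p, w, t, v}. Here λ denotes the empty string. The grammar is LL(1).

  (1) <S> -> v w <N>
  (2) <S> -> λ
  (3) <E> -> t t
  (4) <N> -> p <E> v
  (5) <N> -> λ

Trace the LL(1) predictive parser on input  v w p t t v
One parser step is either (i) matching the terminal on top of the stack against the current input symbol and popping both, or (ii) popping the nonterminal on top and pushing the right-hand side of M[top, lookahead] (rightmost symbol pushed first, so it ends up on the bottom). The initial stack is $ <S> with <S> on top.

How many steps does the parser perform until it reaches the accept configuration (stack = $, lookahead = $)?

9

     Stack      Input          Action
  1  $ <S>      v w p t t v $  expand <S> -> v w <N>
  2  $ <N> w v  v w p t t v $  match v
  3  $ <N> w    w p t t v $    match w
  4  $ <N>      p t t v $      expand <N> -> p <E> v
  5  $ v <E> p  p t t v $      match p
  6  $ v <E>    t t v $        expand <E> -> t t
  7  $ v t t    t t v $        match t
  8  $ v t      t v $          match t
  9  $ v        v $            match v
Accept reached after 9 steps.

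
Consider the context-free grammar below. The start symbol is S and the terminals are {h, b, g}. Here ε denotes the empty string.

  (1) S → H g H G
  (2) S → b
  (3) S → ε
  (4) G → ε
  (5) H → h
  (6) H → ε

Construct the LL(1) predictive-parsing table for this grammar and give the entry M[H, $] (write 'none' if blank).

H → ε

FIRST(G) = {ε}
FIRST(H) = {ε, h}
FIRST(S) = {ε, b, g, h}  (via H g H G)
FOLLOW(S) includes $ since S is the start symbol.
FOLLOW(S): S appears on no right-hand side. Thus FOLLOW(S) = {$}.
FOLLOW(H): in S→H g H G (occurrence 1), H is followed by g H G with FIRST {g}; in S→H g H G (occurrence 2), H is followed by G with FIRST {ε}; in S→H g H G (occurrence 2), the suffix after H is nullable, so FOLLOW(H) ⊇ FOLLOW(S) = {$}. Thus FOLLOW(H) = {$, g}.
For H → h: FIRST(h) = {h}, so it goes in M[H, t] for t ∈ {h}.
For H → ε: FIRST(ε) = {ε}, so it goes in M[H, t] for t ∈ {}; since ε ∈ FIRST, also for every t ∈ FOLLOW(H) = {$, g}.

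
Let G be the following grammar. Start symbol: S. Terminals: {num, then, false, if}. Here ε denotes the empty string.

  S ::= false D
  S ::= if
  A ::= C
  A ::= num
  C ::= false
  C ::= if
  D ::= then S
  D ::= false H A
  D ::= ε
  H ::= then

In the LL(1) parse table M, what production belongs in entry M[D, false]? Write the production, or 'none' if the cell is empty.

D ::= false H A

FIRST(S) = {false, if}
FIRST(C) = {false, if}
FIRST(D) = {ε, false, then}
FIRST(H) = {then}
FIRST(A) = {false, if, num}  (via C)
FOLLOW(S) includes $ since S is the start symbol.
FOLLOW(S): in D::=then S, the suffix after S is empty, so FOLLOW(S) ⊇ FOLLOW(D) = {$}. Thus FOLLOW(S) = {$}.
FOLLOW(D): in S::=false D, the suffix after D is empty, so FOLLOW(D) ⊇ FOLLOW(S) = {$}. Thus FOLLOW(D) = {$}.
For D ::= then S: FIRST(then S) = {then}, so it goes in M[D, t] for t ∈ {then}.
For D ::= false H A: FIRST(false H A) = {false}, so it goes in M[D, t] for t ∈ {false}.
For D ::= ε: FIRST(ε) = {ε}, so it goes in M[D, t] for t ∈ {}; since ε ∈ FIRST, also for every t ∈ FOLLOW(D) = {$}.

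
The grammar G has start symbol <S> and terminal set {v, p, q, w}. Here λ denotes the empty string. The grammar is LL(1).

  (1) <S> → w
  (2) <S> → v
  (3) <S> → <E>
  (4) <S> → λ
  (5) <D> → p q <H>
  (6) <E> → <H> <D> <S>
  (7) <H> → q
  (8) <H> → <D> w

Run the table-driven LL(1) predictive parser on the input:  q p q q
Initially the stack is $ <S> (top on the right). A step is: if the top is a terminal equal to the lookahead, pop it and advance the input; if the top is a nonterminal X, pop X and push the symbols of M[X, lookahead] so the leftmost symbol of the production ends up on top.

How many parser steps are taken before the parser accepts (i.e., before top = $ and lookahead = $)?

10

step 1: stack=$ <S>  input=q p q q $  — expand <S> → <E>
step 2: stack=$ <E>  input=q p q q $  — expand <E> → <H> <D> <S>
step 3: stack=$ <S> <D> <H>  input=q p q q $  — expand <H> → q
step 4: stack=$ <S> <D> q  input=q p q q $  — match q
step 5: stack=$ <S> <D>  input=p q q $  — expand <D> → p q <H>
step 6: stack=$ <S> <H> q p  input=p q q $  — match p
step 7: stack=$ <S> <H> q  input=q q $  — match q
step 8: stack=$ <S> <H>  input=q $  — expand <H> → q
step 9: stack=$ <S> q  input=q $  — match q
step 10: stack=$ <S>  input=$  — expand <S> → λ
Accept reached after 10 steps.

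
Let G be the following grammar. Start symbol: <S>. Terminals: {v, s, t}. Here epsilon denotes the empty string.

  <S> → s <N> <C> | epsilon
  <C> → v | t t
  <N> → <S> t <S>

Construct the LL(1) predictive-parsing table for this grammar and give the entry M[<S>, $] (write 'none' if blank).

<S> → epsilon

FIRST(<S>) = {epsilon, s}
FIRST(<C>) = {t, v}
FIRST(<N>) = {s, t}  (via <S> t <S>)
FOLLOW(<S>) includes $ since <S> is the start symbol.
FOLLOW(<N>): in <S>→s <N> <C>, <N> is followed by <C> with FIRST {t, v}. Thus FOLLOW(<N>) = {t, v}.
FOLLOW(<S>): in <N>→<S> t <S> (occurrence 1), <S> is followed by t <S> with FIRST {t}; in <N>→<S> t <S> (occurrence 2), the suffix after <S> is empty, so FOLLOW(<S>) ⊇ FOLLOW(<N>) = {t, v}. Thus FOLLOW(<S>) = {$, t, v}.
For <S> → s <N> <C>: FIRST(s <N> <C>) = {s}, so it goes in M[<S>, t] for t ∈ {s}.
For <S> → epsilon: FIRST(epsilon) = {epsilon}, so it goes in M[<S>, t] for t ∈ {}; since epsilon ∈ FIRST, also for every t ∈ FOLLOW(<S>) = {$, t, v}.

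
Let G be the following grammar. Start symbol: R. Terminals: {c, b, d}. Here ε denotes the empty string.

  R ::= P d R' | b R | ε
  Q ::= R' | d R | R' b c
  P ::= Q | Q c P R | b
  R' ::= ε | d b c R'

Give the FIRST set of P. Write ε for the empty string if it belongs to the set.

{ε, b, c, d}

FIRST(R'): from R'::=ε we get {ε}; from R'::=d b c R' we get {d}. So FIRST(R') = {ε, d}.
FIRST(Q): from Q::=R' we get {ε, d}; from Q::=d R we get {d}; from Q::=R' b c we get {b, d}. So FIRST(Q) = {ε, b, d}.
FIRST(P): from P::=Q we get {ε, b, d}; from P::=Q c P R we get {b, c, d}; from P::=b we get {b}. So FIRST(P) = {ε, b, c, d}.
FIRST(R): from R::=P d R' we get {b, c, d}; from R::=b R we get {b}; from R::=ε we get {ε}. So FIRST(R) = {ε, b, c, d}.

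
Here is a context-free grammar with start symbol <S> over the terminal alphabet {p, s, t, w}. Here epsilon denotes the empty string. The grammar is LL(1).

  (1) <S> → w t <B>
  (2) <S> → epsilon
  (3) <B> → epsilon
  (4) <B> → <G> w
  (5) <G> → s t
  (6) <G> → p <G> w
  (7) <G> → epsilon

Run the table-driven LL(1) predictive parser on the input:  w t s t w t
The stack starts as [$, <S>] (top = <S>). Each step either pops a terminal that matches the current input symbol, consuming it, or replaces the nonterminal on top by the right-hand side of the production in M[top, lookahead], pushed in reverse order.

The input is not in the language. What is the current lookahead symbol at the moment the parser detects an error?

     Stack      Input          Action
  1  $ <S>      w t s t w t $  expand <S> → w t <B>
  2  $ <B> t w  w t s t w t $  match w
  3  $ <B> t    t s t w t $    match t
  4  $ <B>      s t w t $      expand <B> → <G> w
  5  $ w <G>    s t w t $      expand <G> → s t
  6  $ w t s    s t w t $      match s
  7  $ w t      t w t $        match t
  8  $ w        w t $          match w
  9  $          t $            error: stack empty but input remains

t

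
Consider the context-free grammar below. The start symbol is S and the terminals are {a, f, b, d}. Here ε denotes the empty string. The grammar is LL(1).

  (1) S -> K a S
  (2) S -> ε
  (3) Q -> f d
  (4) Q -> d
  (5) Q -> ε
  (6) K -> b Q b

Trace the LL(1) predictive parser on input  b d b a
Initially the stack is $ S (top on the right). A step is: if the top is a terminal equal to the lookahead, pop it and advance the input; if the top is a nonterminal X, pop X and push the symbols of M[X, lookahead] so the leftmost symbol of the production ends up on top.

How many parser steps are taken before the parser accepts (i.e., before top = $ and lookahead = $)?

8

step 1: stack=$ S  input=b d b a $  — expand S -> K a S
step 2: stack=$ S a K  input=b d b a $  — expand K -> b Q b
step 3: stack=$ S a b Q b  input=b d b a $  — match b
step 4: stack=$ S a b Q  input=d b a $  — expand Q -> d
step 5: stack=$ S a b d  input=d b a $  — match d
step 6: stack=$ S a b  input=b a $  — match b
step 7: stack=$ S a  input=a $  — match a
step 8: stack=$ S  input=$  — expand S -> ε
Accept reached after 8 steps.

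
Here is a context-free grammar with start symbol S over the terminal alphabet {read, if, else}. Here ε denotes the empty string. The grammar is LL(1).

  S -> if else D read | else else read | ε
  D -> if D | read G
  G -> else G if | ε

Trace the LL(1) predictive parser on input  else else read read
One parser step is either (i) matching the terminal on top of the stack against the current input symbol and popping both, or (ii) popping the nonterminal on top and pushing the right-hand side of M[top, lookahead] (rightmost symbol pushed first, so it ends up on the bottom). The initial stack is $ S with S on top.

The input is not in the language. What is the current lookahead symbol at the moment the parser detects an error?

     Stack             Input                  Action
  1  $ S               else else read read $  expand S -> else else read
  2  $ read else else  else else read read $  match else
  3  $ read else       else read read $       match else
  4  $ read            read read $            match read
  5  $                 read $                 error: stack empty but input remains

read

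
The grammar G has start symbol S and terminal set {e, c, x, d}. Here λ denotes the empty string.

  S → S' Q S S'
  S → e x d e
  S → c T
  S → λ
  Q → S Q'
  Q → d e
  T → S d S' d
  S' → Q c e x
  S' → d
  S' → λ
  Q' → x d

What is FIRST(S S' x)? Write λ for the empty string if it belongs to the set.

FIRST(Q'): from Q'→x d we get {x}. So FIRST(Q') = {x}.
FIRST(S): from S→S' Q S S' we get {c, d, e, x}; from S→e x d e we get {e}; from S→c T we get {c}; from S→λ we get {λ}. So FIRST(S) = {λ, c, d, e, x}.
FIRST(Q): from Q→S Q' we get {c, d, e, x}; from Q→d e we get {d}. So FIRST(Q) = {c, d, e, x}.
FIRST(T): from T→S d S' d we get {c, d, e, x}. So FIRST(T) = {c, d, e, x}.
FIRST(S'): from S'→Q c e x we get {c, d, e, x}; from S'→d we get {d}; from S'→λ we get {λ}. So FIRST(S') = {λ, c, d, e, x}.
FIRST(S S' x): take FIRST of each symbol in turn, carrying on past any symbol whose FIRST contains λ; result {c, d, e, x}.

{c, d, e, x}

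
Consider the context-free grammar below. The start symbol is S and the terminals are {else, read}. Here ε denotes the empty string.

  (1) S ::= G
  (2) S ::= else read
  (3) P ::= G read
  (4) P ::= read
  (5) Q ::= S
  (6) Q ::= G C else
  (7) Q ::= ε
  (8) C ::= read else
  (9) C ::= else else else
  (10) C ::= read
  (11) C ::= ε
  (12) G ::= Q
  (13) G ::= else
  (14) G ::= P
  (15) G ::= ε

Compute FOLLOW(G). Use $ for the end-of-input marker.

FIRST(C) = {ε, else, read}
FIRST(S) = {ε, else, read}  (via G)
FIRST(P) = {else, read}  (via G read)
FIRST(Q) = {ε, else, read}  (via S, G C else)
FIRST(G) = {ε, else, read}  (via Q, P)
FOLLOW(S) includes $ since S is the start symbol.
FOLLOW(C): in Q::=G C else, C is followed by else with FIRST {else}. Thus FOLLOW(C) = {else}.
FOLLOW(S): in Q::=S, the suffix after S is empty, so FOLLOW(S) ⊇ FOLLOW(Q) = {$, else, read}. Thus FOLLOW(S) = {$, else, read}.
FOLLOW(G): in S::=G, the suffix after G is empty, so FOLLOW(G) ⊇ FOLLOW(S) = {$, else, read}; in P::=G read, G is followed by read with FIRST {read}; in Q::=G C else, G is followed by C else with FIRST {else, read}. Thus FOLLOW(G) = {$, else, read}.
FOLLOW(P): in G::=P, the suffix after P is empty, so FOLLOW(P) ⊇ FOLLOW(G) = {$, else, read}. Thus FOLLOW(P) = {$, else, read}.
FOLLOW(Q): in G::=Q, the suffix after Q is empty, so FOLLOW(Q) ⊇ FOLLOW(G) = {$, else, read}. Thus FOLLOW(Q) = {$, else, read}.

{$, else, read}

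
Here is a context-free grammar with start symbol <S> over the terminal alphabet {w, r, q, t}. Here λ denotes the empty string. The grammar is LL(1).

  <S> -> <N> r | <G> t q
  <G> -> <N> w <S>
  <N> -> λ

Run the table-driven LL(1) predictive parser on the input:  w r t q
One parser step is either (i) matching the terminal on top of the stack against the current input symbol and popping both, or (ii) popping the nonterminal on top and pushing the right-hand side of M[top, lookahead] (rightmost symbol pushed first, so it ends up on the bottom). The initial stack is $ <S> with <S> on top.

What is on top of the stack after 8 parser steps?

q

     Stack            Input      Action
  1  $ <S>            w r t q $  expand <S> -> <G> t q
  2  $ q t <G>        w r t q $  expand <G> -> <N> w <S>
  3  $ q t <S> w <N>  w r t q $  expand <N> -> λ
  4  $ q t <S> w      w r t q $  match w
  5  $ q t <S>        r t q $    expand <S> -> <N> r
  6  $ q t r <N>      r t q $    expand <N> -> λ
  7  $ q t r          r t q $    match r
  8  $ q t            t q $      match t
Stack after step 8: $ q (top = q).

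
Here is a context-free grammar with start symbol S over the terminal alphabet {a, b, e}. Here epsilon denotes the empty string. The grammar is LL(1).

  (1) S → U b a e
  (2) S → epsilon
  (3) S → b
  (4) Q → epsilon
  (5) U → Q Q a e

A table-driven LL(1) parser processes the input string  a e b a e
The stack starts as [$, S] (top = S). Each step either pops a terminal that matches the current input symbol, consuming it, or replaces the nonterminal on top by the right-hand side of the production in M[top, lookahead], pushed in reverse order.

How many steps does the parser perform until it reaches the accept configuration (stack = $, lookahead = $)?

step 1: stack=$ S  input=a e b a e $  — expand S → U b a e
step 2: stack=$ e a b U  input=a e b a e $  — expand U → Q Q a e
step 3: stack=$ e a b e a Q Q  input=a e b a e $  — expand Q → epsilon
step 4: stack=$ e a b e a Q  input=a e b a e $  — expand Q → epsilon
step 5: stack=$ e a b e a  input=a e b a e $  — match a
step 6: stack=$ e a b e  input=e b a e $  — match e
step 7: stack=$ e a b  input=b a e $  — match b
step 8: stack=$ e a  input=a e $  — match a
step 9: stack=$ e  input=e $  — match e
Accept reached after 9 steps.

9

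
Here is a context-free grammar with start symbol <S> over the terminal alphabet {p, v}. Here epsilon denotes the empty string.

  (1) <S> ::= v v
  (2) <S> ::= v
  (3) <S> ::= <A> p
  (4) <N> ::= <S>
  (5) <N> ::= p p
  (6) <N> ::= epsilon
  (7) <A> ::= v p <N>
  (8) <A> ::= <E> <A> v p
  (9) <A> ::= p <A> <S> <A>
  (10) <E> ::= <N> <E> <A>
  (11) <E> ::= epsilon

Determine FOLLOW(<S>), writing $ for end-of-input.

{$, p, v}

FIRST(<S>) = {p, v}  (via <A> p)
FIRST(<N>) = {epsilon, p, v}  (via <S>)
FIRST(<A>) = {p, v}  (via <E> <A> v p)
FIRST(<E>) = {epsilon, p, v}  (via <N> <E> <A>)
FOLLOW(<S>) includes $ since <S> is the start symbol.
FOLLOW(<E>): in <A>::=<E> <A> v p, <E> is followed by <A> v p with FIRST {p, v}; in <E>::=<N> <E> <A>, <E> is followed by <A> with FIRST {p, v}. Thus FOLLOW(<E>) = {p, v}.
FOLLOW(<A>): in <S>::=<A> p, <A> is followed by p with FIRST {p}; in <A>::=<E> <A> v p, <A> is followed by v p with FIRST {v}; in <A>::=p <A> <S> <A> (occurrence 1), <A> is followed by <S> <A> with FIRST {p, v}; in <A>::=p <A> <S> <A> (occurrence 2), the suffix after <A> is empty (adds nothing new); in <E>::=<N> <E> <A>, the suffix after <A> is empty, so FOLLOW(<A>) ⊇ FOLLOW(<E>) = {p, v}. Thus FOLLOW(<A>) = {p, v}.
FOLLOW(<N>): in <A>::=v p <N>, the suffix after <N> is empty, so FOLLOW(<N>) ⊇ FOLLOW(<A>) = {p, v}; in <E>::=<N> <E> <A>, <N> is followed by <E> <A> with FIRST {p, v}. Thus FOLLOW(<N>) = {p, v}.
FOLLOW(<S>): in <N>::=<S>, the suffix after <S> is empty, so FOLLOW(<S>) ⊇ FOLLOW(<N>) = {p, v}; in <A>::=p <A> <S> <A>, <S> is followed by <A> with FIRST {p, v}. Thus FOLLOW(<S>) = {$, p, v}.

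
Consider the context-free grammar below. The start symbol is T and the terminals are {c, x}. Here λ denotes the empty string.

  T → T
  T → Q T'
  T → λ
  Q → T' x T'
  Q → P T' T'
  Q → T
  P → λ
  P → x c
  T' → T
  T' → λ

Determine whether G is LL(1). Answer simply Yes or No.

FIRST(T) = {λ, x}
FIRST(Q) = {λ, x}
FIRST(P) = {λ, x}
FIRST(T') = {λ, x}
FOLLOW(T) = {$, x}
FOLLOW(Q) = {$, x}
FOLLOW(P) = {$, x}
FOLLOW(T') = {$, x}
Cell M[P, x] receives both P → λ and P → x c — the grammar is not LL(1).

No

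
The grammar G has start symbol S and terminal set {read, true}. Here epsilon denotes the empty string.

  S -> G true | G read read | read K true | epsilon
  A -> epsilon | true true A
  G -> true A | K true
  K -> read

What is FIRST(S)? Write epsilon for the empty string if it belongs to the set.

{epsilon, read, true}

FIRST(A) = {epsilon, true}
FIRST(K) = {read}
FIRST(G) = {read, true}  (via K true)
FIRST(S) = {epsilon, read, true}  (via G true, G read read)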